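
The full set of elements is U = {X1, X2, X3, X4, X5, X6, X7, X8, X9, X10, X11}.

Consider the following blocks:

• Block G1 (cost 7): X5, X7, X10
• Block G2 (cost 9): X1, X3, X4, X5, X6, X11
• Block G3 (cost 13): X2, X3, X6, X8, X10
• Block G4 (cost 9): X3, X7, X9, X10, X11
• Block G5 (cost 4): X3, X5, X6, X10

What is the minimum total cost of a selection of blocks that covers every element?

31

G2, G3, G4 together cover every element (G2 ∪ G3 ∪ G4 = {X1, X2, X3, X4, X5, X6, X7, X8, X9, X10, X11}); total cost 9 + 13 + 9 = 31.
The greedy pick G5, G2, G4, G3 costs 35; no covering selection beats 31.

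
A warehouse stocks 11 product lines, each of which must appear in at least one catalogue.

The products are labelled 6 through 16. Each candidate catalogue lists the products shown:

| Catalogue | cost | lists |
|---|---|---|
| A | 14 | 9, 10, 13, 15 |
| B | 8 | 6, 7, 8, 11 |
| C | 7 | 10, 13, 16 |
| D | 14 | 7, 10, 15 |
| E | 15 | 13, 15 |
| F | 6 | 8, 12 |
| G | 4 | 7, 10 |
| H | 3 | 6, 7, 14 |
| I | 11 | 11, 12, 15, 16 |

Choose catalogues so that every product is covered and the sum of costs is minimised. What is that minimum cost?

A, F, H, I together cover every product (A ∪ F ∪ H ∪ I = {6, 7, 8, 9, 10, 11, 12, 13, 14, 15, 16}); total cost 14 + 6 + 3 + 11 = 34.
The greedy pick H, C, F, I, A costs 41; no covering selection beats 34.

34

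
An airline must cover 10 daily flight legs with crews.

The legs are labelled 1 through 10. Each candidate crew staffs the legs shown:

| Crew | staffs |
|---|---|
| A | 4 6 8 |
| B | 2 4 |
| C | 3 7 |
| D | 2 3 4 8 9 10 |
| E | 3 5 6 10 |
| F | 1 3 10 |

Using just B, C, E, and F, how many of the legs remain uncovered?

Union of B, C, E, F = {1, 2, 3, 4, 5, 6, 7, 10}.
Not covered: 8, 9 — 2 legs.

2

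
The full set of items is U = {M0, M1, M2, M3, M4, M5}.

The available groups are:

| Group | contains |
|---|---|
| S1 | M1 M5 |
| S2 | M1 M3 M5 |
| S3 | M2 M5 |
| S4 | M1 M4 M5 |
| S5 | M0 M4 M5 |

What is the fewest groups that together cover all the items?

S2, S3, and S5 cover everything between them: the union {M0, M1, M2, M3, M4, M5} is all of U.
Only S5 contains M0, so S5 is forced; the remaining 3 items need at least 2 more groups (each remaining group adds at most 2) — so at least 3 groups are needed, and 3 is optimal.

3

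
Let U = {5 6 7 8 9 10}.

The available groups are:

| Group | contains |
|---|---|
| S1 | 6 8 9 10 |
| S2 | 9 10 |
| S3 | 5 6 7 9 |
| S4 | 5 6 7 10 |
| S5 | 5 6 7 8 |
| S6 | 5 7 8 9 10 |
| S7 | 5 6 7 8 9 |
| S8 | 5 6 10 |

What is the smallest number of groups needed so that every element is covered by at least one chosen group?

Take {S7, S8}. Their union is {5, 6, 7, 8, 9, 10}, which is all 6 elements.
No single group has all 6 elements (the largest, S6, has 5), so 2 is optimal.

2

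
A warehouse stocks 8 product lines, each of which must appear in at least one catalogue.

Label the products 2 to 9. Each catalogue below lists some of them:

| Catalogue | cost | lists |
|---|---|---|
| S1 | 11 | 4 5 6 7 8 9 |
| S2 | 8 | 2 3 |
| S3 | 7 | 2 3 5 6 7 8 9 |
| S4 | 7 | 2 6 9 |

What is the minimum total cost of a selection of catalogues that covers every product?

S1, S3 together cover every product (S1 ∪ S3 = {2, 3, 4, 5, 6, 7, 8, 9}); total cost 11 + 7 = 18.
No covering selection has total cost below 18.

18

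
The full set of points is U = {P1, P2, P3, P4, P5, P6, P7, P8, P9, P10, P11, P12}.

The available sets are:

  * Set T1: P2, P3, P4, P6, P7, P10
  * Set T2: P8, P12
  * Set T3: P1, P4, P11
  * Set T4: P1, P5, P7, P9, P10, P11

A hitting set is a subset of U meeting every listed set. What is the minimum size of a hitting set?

3

H = {P1, P4, P12} meets every set (each contains at least one member of H), and |H| = 3.
No choice of 2 points meets every set, so 3 is the minimum.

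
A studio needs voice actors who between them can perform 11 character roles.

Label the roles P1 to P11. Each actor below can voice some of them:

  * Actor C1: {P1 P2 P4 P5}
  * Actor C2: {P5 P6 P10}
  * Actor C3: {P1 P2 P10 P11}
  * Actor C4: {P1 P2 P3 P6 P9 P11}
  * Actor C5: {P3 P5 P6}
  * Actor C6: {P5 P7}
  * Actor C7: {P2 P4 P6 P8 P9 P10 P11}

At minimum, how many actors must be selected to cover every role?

3

C4 and C6 and C7 together: C4 ∪ C6 ∪ C7 = {P1, P2, P3, P4, P5, P6, P7, P8, P9, P10, P11} — every role is covered.
Only C6 contains P7, so C6 is forced; the remaining 9 roles need at least 2 more actors (each remaining actor adds at most 7) — so at least 3 actors are needed, and 3 is optimal.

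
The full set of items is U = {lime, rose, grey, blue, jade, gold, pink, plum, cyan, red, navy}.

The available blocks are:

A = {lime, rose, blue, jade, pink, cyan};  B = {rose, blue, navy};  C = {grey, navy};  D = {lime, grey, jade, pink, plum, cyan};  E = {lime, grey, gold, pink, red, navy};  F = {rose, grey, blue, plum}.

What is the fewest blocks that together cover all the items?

3

Take {A, E, F}. Their union is {lime, rose, grey, blue, jade, gold, pink, plum, cyan, red, navy}, which is all 11 items.
Only E contains gold, so E is forced; the remaining 5 items need at least 2 more blocks (each remaining block adds at most 4) — so at least 3 blocks are needed, and 3 is optimal.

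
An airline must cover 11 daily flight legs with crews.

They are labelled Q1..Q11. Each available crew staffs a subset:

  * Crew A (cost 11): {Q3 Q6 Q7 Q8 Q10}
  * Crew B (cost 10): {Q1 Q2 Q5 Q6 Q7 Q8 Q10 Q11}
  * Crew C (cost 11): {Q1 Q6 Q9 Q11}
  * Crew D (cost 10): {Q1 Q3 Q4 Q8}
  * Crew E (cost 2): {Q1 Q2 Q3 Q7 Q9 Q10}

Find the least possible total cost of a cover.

B, D, E together cover every leg (B ∪ D ∪ E = {Q1, Q2, Q3, Q4, Q5, Q6, Q7, Q8, Q9, Q10, Q11}); total cost 10 + 10 + 2 = 22.
No covering selection has total cost below 22.

22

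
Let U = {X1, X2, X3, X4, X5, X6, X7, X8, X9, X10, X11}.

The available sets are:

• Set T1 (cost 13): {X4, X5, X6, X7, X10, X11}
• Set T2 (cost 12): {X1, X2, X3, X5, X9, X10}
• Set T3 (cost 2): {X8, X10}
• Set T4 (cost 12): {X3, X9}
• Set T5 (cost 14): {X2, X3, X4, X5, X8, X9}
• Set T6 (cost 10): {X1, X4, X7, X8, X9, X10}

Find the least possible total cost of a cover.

T1, T2, T3 together cover every element (T1 ∪ T2 ∪ T3 = {X1, X2, X3, X4, X5, X6, X7, X8, X9, X10, X11}); total cost 13 + 12 + 2 = 27.
No covering selection has total cost below 27.

27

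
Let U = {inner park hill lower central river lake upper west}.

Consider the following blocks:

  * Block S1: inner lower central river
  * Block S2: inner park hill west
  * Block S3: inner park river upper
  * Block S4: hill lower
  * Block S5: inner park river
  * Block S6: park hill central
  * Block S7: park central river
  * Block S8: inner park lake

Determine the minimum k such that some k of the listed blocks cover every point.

Take {S1, S2, S3, S8}. Their union is {inner, park, hill, lower, central, river, lake, upper, west}, which is all 9 points.
Only S3 contains upper, so S3 is forced; the remaining 5 points need at least 3 more blocks (each remaining block adds at most 2) — so at least 4 blocks are needed, and 4 is optimal.

4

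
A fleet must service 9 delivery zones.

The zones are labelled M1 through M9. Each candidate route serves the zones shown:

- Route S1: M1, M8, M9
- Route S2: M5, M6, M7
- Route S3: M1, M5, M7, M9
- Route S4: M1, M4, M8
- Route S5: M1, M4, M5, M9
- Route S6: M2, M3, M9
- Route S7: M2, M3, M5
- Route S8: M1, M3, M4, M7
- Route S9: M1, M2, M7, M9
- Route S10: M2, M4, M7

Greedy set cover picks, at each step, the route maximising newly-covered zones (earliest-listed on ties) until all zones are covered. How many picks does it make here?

Greedy: pick S3 (covers 4 new) → pick S4 (covers 2 new) → pick S6 (covers 2 new) → pick S2 (covers 1 new). Total picks: 4.
(The true minimum cover uses only 3 routes, so greedy is not optimal here.)

4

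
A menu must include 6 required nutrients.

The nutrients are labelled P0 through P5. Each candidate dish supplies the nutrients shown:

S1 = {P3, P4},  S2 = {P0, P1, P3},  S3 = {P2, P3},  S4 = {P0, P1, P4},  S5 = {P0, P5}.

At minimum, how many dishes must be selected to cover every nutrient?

S3 and S4 and S5 together: S3 ∪ S4 ∪ S5 = {P0, P1, P2, P3, P4, P5} — every nutrient is covered.
Only S3 contains P2, so S3 is forced; the remaining 4 nutrients need at least 2 more dishes (each remaining dish adds at most 3) — so at least 3 dishes are needed, and 3 is optimal.

3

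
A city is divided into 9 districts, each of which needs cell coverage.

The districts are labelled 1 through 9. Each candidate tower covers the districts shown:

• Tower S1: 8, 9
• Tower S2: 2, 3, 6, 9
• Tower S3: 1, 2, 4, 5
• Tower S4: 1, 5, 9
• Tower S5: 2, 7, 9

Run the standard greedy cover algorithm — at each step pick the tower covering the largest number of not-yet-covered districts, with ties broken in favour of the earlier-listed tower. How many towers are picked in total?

4

Greedy: pick S2 (covers 4 new) → pick S3 (covers 3 new) → pick S1 (covers 1 new) → pick S5 (covers 1 new). Total picks: 4.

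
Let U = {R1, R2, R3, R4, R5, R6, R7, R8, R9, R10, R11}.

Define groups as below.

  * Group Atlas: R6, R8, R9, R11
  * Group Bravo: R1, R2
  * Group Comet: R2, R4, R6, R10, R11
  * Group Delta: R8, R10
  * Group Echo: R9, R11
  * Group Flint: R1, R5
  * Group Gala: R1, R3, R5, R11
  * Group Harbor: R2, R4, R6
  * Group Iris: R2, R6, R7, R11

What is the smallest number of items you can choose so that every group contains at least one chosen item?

4

H = {R1, R6, R10, R11} meets every group (each contains at least one member of H), and |H| = 4.
The groups Delta, Echo, Flint, Harbor are pairwise disjoint, so any hitting set needs a separate item for each — at least 4. Hence 4 is optimal.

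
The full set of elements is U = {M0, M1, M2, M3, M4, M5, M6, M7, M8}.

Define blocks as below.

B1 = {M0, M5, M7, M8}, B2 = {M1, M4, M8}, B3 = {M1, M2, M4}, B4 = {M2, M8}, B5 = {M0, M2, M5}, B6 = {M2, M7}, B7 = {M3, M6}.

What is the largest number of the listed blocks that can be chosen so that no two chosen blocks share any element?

B2, B5, B7 are pairwise disjoint (B2={M1,M4,M8}; B5={M0,M2,M5}; B7={M3,M6}).
Every remaining block overlaps one of these, and no 4 of the listed blocks are pairwise disjoint, so 3 is the maximum.

3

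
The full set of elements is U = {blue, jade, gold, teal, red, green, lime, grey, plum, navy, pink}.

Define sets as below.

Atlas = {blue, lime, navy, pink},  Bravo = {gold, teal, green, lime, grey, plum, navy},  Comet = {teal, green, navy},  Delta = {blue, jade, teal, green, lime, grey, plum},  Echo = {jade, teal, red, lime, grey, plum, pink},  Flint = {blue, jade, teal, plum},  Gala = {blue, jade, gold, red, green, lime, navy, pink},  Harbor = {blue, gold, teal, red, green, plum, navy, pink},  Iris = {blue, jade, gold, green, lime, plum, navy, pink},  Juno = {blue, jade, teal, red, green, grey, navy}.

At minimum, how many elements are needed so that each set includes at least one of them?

2

H = {teal, navy} meets every set (each contains at least one member of H), and |H| = 2.
No single element lies in every set, so at least 2 are needed and 2 is optimal.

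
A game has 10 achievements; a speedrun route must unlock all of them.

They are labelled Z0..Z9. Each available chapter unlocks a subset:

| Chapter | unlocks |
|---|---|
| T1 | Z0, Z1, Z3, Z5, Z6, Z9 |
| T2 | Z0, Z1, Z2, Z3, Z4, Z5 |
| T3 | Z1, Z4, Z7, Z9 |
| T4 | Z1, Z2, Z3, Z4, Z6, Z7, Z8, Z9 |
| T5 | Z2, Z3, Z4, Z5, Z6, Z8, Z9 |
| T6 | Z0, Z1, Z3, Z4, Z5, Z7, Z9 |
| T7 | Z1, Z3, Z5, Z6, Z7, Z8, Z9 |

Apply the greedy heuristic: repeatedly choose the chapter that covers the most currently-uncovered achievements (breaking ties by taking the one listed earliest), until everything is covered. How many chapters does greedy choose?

Greedy: pick T4 (covers 8 new) → pick T1 (covers 2 new). Total picks: 2.

2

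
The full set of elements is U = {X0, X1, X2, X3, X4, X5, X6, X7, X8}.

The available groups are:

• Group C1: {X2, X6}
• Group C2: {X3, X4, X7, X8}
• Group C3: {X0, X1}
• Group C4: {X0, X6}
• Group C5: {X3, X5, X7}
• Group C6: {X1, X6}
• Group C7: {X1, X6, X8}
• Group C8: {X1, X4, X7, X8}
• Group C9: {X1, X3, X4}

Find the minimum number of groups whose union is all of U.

Take {C1, C2, C3, C5}. Their union is {X0, X1, X2, X3, X4, X5, X6, X7, X8}, which is all 9 elements.
No 3 of the 9 groups cover everything (all 84 combinations miss at least one element), so 4 is optimal.

4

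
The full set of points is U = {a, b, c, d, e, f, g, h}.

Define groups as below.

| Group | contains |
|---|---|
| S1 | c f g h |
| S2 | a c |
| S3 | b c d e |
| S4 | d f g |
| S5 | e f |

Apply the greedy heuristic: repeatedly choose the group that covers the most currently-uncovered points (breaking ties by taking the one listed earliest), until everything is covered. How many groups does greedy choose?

Greedy: pick S1 (covers 4 new) → pick S3 (covers 3 new) → pick S2 (covers 1 new). Total picks: 3.

3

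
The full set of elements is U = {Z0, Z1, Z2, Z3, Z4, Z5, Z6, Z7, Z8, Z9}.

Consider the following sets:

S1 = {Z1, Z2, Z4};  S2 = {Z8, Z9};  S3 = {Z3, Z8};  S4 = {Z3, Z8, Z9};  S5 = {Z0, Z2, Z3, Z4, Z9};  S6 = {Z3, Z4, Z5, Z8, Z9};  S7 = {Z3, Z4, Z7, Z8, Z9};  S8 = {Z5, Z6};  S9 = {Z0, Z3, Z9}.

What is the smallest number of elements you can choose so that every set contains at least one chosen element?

4

H = {Z0, Z4, Z6, Z8} meets every set (each contains at least one member of H), and |H| = 4.
No choice of 3 elements meets every set, so 4 is the minimum.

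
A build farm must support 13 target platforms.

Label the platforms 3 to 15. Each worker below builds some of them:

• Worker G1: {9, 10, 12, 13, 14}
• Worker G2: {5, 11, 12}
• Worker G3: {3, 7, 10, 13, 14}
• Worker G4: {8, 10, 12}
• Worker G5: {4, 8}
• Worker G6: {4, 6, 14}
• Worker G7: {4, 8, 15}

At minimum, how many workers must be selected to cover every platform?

5

G1 and G2 and G3 and G6 and G7 together: G1 ∪ G2 ∪ G3 ∪ G6 ∪ G7 = {3, 4, 5, 6, 7, 8, 9, 10, 11, 12, 13, 14, 15} — every platform is covered.
No 4 of the 7 workers cover everything (all 35 combinations miss at least one platform), so 5 is optimal.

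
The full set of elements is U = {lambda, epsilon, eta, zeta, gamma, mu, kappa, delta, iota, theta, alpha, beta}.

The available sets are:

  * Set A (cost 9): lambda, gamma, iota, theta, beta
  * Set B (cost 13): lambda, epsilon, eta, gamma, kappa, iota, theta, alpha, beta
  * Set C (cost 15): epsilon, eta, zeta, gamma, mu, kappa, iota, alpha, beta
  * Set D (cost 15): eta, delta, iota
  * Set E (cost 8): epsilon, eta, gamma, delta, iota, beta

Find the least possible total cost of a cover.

A, C, E together cover every element (A ∪ C ∪ E = {lambda, epsilon, eta, zeta, gamma, mu, kappa, delta, iota, theta, alpha, beta}); total cost 9 + 15 + 8 = 32.
The greedy pick E, B, C costs 36; no covering selection beats 32.

32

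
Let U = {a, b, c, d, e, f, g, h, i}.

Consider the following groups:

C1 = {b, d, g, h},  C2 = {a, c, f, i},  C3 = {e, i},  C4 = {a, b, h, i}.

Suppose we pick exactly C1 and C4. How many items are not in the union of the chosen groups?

3

Union of C1, C4 = {a, b, d, g, h, i}.
Not covered: c, e, f — 3 items.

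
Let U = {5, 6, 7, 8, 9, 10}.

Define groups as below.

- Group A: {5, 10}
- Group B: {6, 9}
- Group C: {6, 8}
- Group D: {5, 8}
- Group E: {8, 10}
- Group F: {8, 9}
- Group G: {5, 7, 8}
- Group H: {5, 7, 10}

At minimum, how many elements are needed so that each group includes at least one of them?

The 3 elements {5, 8, 9} hit every group.
No choice of 2 elements meets every group, so 3 is the minimum.

3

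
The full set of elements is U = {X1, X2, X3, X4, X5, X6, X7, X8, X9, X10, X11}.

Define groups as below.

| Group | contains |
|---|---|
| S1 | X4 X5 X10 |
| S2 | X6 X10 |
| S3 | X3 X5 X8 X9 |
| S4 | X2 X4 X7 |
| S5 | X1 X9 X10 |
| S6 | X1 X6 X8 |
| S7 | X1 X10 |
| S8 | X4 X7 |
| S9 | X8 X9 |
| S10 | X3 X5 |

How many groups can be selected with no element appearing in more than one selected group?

S2, S4, S9, S10 are pairwise disjoint (S2={X6,X10}; S4={X2,X4,X7}; S9={X8,X9}; S10={X3,X5}).
Every remaining group overlaps one of these, and no 5 of the listed groups are pairwise disjoint, so 4 is the maximum.

4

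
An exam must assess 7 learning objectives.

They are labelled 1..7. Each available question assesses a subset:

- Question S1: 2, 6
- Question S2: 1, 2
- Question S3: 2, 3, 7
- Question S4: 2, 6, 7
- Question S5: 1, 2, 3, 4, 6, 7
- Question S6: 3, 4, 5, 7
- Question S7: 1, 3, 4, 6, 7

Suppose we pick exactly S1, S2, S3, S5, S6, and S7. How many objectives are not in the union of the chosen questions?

0

Union of S1, S2, S3, S5, S6, S7 = {1, 2, 3, 4, 5, 6, 7} — that's every objective, so 0 are uncovered.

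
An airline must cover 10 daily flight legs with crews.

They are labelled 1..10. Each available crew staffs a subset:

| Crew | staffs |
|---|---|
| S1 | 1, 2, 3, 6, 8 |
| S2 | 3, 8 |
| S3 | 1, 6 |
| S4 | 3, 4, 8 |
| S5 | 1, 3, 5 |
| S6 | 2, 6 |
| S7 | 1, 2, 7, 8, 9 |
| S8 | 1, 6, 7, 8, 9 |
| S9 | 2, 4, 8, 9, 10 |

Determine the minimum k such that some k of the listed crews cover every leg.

Take {S5, S8, S9}. Their union is {1, 2, 3, 4, 5, 6, 7, 8, 9, 10}, which is all 10 legs.
Only S5 contains 5, so S5 is forced; the remaining 7 legs need at least 2 more crews (each remaining crew adds at most 5) — so at least 3 crews are needed, and 3 is optimal.

3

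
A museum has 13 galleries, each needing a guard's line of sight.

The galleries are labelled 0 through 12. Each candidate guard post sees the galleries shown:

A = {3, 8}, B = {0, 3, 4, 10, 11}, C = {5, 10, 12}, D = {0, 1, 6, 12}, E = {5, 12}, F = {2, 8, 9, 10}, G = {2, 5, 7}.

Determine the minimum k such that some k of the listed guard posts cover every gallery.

B and D and F and G together: B ∪ D ∪ F ∪ G = {0, 1, 2, 3, 4, 5, 6, 7, 8, 9, 10, 11, 12} — every gallery is covered.
Only D contains 1, so D is forced; the remaining 9 galleries need at least 3 more guard posts (each remaining guard post adds at most 4) — so at least 4 guard posts are needed, and 4 is optimal.

4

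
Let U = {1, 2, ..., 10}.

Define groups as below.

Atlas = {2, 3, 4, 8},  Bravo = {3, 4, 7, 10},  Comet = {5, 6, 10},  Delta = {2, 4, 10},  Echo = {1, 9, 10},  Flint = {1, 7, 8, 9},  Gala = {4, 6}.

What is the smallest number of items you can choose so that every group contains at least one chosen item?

The 3 items {4, 9, 10} hit every group.
No choice of 2 items meets every group, so 3 is the minimum.

3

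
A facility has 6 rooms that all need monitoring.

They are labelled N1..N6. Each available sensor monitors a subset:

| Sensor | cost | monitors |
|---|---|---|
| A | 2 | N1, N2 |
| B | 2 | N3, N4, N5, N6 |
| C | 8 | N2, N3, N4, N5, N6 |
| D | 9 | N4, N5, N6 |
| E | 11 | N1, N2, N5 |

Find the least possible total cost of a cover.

A, B together cover every room (A ∪ B = {N1, N2, N3, N4, N5, N6}); total cost 2 + 2 = 4.
No covering selection has total cost below 4.

4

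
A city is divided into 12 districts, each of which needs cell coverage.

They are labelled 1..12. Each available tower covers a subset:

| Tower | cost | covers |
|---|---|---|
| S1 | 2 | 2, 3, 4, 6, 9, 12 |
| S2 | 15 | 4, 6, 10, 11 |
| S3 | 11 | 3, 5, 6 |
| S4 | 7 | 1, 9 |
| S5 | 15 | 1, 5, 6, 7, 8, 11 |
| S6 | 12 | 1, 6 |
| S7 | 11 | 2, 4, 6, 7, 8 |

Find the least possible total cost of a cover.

32

S1, S2, S5 together cover every district (S1 ∪ S2 ∪ S5 = {1, 2, 3, 4, 5, 6, 7, 8, 9, 10, 11, 12}); total cost 2 + 15 + 15 = 32.
No covering selection has total cost below 32.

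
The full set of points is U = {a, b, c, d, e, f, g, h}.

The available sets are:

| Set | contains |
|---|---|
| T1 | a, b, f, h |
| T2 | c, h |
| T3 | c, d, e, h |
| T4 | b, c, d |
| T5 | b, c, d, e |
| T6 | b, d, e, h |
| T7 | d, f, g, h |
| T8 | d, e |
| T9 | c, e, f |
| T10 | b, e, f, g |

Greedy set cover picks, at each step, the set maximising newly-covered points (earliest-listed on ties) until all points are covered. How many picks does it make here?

3

Greedy: pick T1 (covers 4 new) → pick T3 (covers 3 new) → pick T7 (covers 1 new). Total picks: 3.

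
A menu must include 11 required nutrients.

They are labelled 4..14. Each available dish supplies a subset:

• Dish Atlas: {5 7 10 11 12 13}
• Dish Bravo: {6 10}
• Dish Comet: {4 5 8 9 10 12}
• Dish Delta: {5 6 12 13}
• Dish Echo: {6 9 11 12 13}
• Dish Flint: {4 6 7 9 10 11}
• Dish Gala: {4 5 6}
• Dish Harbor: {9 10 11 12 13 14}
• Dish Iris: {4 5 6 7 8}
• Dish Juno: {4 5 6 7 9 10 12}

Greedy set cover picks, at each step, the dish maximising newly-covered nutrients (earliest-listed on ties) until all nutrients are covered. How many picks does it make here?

3

Greedy: pick Juno (covers 7 new) → pick Harbor (covers 3 new) → pick Comet (covers 1 new). Total picks: 3.
(The true minimum cover uses only 2 dishes, so greedy is not optimal here.)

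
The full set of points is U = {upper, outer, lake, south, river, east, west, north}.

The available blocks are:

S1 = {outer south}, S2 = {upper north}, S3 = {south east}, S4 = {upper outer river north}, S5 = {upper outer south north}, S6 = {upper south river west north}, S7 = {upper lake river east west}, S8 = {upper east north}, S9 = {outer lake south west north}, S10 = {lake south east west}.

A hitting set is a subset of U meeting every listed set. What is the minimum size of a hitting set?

2

The 2 points {upper, south} hit every block.
The blocks S2, S3 are pairwise disjoint, so any hitting set needs a separate point for each — at least 2. Hence 2 is optimal.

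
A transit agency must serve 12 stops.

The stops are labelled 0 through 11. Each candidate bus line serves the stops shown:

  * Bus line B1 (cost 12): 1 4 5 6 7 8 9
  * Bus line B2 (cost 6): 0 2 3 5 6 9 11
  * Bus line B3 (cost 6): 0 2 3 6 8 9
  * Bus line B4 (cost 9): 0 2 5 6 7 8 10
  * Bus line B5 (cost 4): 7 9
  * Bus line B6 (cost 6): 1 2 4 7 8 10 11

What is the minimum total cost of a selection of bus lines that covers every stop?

12

B2, B6 together cover every stop (B2 ∪ B6 = {0, 1, 2, 3, 4, 5, 6, 7, 8, 9, 10, 11}); total cost 6 + 6 = 12.
No covering selection has total cost below 12.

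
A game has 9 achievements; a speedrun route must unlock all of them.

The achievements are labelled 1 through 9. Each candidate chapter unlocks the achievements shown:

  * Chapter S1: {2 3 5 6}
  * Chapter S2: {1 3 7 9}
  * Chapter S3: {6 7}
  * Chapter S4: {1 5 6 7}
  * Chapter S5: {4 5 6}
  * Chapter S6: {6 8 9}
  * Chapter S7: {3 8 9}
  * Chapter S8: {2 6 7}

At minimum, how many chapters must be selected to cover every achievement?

Take {S4, S5, S7, S8}. Their union is {1, 2, 3, 4, 5, 6, 7, 8, 9}, which is all 9 achievements.
No 3 of the 8 chapters cover everything (all 56 combinations miss at least one achievement), so 4 is optimal.

4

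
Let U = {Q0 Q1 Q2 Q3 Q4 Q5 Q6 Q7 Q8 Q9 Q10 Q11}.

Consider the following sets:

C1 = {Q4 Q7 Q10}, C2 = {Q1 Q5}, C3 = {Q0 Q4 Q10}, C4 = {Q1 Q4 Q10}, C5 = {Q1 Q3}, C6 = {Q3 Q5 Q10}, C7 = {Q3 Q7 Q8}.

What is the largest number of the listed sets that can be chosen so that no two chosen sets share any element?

3

C2, C3, C7 are pairwise disjoint (C2={Q1,Q5}; C3={Q0,Q4,Q10}; C7={Q3,Q7,Q8}).
Every remaining set overlaps one of these, and no 4 of the listed sets are pairwise disjoint, so 3 is the maximum.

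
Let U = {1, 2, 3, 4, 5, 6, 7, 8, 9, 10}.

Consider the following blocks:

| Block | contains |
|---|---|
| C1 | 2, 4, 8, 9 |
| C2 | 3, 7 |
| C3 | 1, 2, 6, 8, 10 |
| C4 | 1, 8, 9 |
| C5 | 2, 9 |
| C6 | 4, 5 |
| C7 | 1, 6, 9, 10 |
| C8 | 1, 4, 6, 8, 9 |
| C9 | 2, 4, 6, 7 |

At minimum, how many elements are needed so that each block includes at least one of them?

Take H = {2, 3, 4, 9}. Each listed block contains at least one of these, so H is a hitting set of size 4.
No choice of 3 elements meets every block, so 4 is the minimum.

4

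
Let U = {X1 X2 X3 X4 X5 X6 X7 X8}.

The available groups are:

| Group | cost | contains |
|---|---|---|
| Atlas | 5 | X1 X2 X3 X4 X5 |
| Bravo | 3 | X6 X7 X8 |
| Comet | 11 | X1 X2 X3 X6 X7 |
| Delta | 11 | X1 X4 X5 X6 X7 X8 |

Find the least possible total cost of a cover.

8

Atlas, Bravo together cover every item (Atlas ∪ Bravo = {X1, X2, X3, X4, X5, X6, X7, X8}); total cost 5 + 3 = 8.
No covering selection has total cost below 8.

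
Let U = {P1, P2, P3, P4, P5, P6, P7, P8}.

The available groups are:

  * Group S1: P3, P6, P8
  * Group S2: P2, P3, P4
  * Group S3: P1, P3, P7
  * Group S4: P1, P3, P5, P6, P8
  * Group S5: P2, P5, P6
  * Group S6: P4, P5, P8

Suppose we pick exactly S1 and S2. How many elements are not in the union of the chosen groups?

3

Union of S1, S2 = {P2, P3, P4, P6, P8}.
Not covered: P1, P5, P7 — 3 elements.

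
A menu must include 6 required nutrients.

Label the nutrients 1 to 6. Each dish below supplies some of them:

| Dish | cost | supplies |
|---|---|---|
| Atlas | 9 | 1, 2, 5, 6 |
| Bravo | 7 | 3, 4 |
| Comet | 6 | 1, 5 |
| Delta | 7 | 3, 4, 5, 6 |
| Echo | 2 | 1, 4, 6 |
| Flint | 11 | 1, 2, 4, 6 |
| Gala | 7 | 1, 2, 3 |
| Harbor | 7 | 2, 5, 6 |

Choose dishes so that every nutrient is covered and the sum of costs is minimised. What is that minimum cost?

14

Delta, Gala together cover every nutrient (Delta ∪ Gala = {1, 2, 3, 4, 5, 6}); total cost 7 + 7 = 14.
The greedy pick Echo, Delta, Gala costs 16; no covering selection beats 14.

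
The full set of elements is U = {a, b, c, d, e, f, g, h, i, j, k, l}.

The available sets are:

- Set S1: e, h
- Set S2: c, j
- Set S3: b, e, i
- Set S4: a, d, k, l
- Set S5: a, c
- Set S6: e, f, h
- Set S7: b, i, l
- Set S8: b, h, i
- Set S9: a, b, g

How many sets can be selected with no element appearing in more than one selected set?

3

S2, S6, S7 are pairwise disjoint (S2={c,j}; S6={e,f,h}; S7={b,i,l}).
Every remaining set overlaps one of these, and no 4 of the listed sets are pairwise disjoint, so 3 is the maximum.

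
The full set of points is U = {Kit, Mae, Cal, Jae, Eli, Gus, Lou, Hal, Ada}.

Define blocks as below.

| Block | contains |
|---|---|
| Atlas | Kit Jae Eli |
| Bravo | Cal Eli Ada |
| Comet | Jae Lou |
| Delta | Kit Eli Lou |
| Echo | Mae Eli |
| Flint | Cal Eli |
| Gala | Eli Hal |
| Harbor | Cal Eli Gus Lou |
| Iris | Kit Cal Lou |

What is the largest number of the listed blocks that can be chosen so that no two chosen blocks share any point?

2

Echo, Iris are pairwise disjoint (Echo={Mae,Eli}; Iris={Kit,Cal,Lou}).
Every remaining block overlaps one of these, and no 3 of the listed blocks are pairwise disjoint, so 2 is the maximum.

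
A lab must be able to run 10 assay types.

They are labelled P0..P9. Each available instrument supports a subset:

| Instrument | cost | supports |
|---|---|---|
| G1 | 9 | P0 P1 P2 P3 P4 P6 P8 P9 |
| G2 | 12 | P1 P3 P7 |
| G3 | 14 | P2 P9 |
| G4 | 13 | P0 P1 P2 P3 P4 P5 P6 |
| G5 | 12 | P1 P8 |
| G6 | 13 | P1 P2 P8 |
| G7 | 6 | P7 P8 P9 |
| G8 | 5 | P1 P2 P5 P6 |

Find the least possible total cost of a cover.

19

G4, G7 together cover every assay (G4 ∪ G7 = {P0, P1, P2, P3, P4, P5, P6, P7, P8, P9}); total cost 13 + 6 = 19.
The greedy pick G1, G8, G7 costs 20; no covering selection beats 19.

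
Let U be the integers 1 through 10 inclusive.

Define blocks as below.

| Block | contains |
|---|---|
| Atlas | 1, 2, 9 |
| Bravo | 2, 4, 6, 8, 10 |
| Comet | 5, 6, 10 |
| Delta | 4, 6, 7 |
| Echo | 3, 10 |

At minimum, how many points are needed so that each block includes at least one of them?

The 3 points {1, 4, 10} hit every block.
The blocks Atlas, Delta, Echo are pairwise disjoint, so any hitting set needs a separate point for each — at least 3. Hence 3 is optimal.

3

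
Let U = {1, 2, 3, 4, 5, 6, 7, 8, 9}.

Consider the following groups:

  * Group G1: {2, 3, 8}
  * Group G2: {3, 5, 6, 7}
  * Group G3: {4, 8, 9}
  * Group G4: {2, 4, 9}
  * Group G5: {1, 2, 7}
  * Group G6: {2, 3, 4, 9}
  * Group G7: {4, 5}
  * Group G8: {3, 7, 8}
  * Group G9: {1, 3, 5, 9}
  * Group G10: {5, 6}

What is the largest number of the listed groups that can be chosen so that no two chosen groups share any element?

3

G3, G5, G10 are pairwise disjoint (G3={4,8,9}; G5={1,2,7}; G10={5,6}).
Every remaining group overlaps one of these, and no 4 of the listed groups are pairwise disjoint, so 3 is the maximum.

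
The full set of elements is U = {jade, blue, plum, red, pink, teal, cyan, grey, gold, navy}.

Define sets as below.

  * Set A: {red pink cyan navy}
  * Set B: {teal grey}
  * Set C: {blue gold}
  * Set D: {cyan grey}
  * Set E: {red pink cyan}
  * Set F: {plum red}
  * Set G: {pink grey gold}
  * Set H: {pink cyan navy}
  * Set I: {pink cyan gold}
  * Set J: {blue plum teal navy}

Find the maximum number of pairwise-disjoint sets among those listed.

4

B, C, F, H are pairwise disjoint (B={teal,grey}; C={blue,gold}; F={plum,red}; H={pink,cyan,navy}).
Every remaining set overlaps one of these, and no 5 of the listed sets are pairwise disjoint, so 4 is the maximum.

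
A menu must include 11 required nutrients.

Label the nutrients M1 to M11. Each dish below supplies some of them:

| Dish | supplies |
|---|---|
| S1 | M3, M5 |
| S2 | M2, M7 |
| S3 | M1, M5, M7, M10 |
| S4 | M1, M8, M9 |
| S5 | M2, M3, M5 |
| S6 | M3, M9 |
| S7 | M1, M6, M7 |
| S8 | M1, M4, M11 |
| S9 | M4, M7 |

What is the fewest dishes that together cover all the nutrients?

5

S3 and S4 and S5 and S7 and S8 together: S3 ∪ S4 ∪ S5 ∪ S7 ∪ S8 = {M1, M2, M3, M4, M5, M6, M7, M8, M9, M10, M11} — every nutrient is covered.
Only S3 contains M10, so S3 is forced; the remaining 7 nutrients need at least 4 more dishes (each remaining dish adds at most 2) — so at least 5 dishes are needed, and 5 is optimal.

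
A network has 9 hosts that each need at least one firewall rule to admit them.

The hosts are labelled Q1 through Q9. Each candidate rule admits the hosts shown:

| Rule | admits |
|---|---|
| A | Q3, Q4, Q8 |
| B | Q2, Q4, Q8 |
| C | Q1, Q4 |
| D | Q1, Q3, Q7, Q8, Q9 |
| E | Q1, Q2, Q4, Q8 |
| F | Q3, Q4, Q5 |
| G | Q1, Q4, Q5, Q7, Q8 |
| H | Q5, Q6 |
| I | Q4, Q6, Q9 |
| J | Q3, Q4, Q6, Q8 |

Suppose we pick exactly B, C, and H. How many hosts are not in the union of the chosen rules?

Union of B, C, H = {Q1, Q2, Q4, Q5, Q6, Q8}.
Not covered: Q3, Q7, Q9 — 3 hosts.

3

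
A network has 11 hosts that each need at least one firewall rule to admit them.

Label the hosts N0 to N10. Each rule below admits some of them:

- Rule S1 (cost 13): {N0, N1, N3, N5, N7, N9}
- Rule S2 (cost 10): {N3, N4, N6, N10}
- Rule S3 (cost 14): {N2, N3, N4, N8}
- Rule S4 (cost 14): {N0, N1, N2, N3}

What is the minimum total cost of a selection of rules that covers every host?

37

S1, S2, S3 together cover every host (S1 ∪ S2 ∪ S3 = {N0, N1, N2, N3, N4, N5, N6, N7, N8, N9, N10}); total cost 13 + 10 + 14 = 37.
No covering selection has total cost below 37.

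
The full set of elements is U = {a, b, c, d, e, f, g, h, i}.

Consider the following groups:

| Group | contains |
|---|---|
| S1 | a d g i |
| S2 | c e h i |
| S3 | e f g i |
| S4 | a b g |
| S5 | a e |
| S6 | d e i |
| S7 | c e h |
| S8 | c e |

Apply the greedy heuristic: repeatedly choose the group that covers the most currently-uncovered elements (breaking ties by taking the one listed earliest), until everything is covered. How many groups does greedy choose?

Greedy: pick S1 (covers 4 new) → pick S2 (covers 3 new) → pick S3 (covers 1 new) → pick S4 (covers 1 new). Total picks: 4.

4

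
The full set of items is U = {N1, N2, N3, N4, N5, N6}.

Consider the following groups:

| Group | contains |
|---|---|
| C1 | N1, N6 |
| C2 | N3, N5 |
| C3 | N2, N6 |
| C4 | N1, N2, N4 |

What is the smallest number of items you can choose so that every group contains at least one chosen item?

3

The 3 items {N2, N3, N6} hit every group.
No choice of 2 items meets every group, so 3 is the minimum.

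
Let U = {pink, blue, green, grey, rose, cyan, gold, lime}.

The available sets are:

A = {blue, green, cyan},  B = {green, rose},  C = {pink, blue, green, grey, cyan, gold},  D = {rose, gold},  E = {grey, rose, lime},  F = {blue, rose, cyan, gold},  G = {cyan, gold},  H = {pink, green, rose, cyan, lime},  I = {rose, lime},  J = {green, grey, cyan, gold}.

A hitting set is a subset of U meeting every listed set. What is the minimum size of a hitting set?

2

The 2 items {rose, cyan} hit every set.
The sets A, E are pairwise disjoint, so any hitting set needs a separate item for each — at least 2. Hence 2 is optimal.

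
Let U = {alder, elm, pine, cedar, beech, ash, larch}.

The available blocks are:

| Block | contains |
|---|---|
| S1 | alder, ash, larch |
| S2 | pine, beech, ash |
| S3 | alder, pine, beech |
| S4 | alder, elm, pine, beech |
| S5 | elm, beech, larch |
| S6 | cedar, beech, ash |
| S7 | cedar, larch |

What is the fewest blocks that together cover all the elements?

Take {S4, S5, S6}. Their union is {alder, elm, pine, cedar, beech, ash, larch}, which is all 7 elements.
No 2 of the 7 blocks cover everything (all 21 combinations miss at least one element), so 3 is optimal.

3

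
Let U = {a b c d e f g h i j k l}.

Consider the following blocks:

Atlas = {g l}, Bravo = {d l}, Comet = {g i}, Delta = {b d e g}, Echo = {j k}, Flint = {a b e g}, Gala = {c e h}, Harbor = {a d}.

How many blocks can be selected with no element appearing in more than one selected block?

Bravo, Comet, Echo, Gala are pairwise disjoint (Bravo={d,l}; Comet={g,i}; Echo={j,k}; Gala={c,e,h}).
Every remaining block overlaps one of these, and no 5 of the listed blocks are pairwise disjoint, so 4 is the maximum.

4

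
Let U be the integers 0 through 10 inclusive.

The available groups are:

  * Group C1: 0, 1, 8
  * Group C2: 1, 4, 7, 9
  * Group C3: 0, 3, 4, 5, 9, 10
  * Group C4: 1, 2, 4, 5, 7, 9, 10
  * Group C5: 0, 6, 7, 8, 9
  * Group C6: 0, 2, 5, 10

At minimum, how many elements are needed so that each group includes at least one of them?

H = {0, 1} meets every group (each contains at least one member of H), and |H| = 2.
The groups C2, C6 are pairwise disjoint, so any hitting set needs a separate element for each — at least 2. Hence 2 is optimal.

2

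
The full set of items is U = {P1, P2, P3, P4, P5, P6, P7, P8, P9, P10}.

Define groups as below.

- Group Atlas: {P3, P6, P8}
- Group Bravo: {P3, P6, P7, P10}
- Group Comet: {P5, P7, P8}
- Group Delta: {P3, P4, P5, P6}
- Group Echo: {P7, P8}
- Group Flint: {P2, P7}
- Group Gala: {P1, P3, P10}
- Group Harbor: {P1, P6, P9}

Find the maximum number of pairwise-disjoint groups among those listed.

2

Delta, Echo are pairwise disjoint (Delta={P3,P4,P5,P6}; Echo={P7,P8}).
Every remaining group overlaps one of these, and no 3 of the listed groups are pairwise disjoint, so 2 is the maximum.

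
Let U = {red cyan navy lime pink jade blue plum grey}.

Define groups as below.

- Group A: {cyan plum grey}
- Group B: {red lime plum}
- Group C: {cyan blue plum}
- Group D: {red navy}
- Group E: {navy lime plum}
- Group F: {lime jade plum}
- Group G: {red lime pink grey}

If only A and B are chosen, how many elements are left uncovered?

Union of A, B = {red, cyan, lime, plum, grey}.
Not covered: navy, pink, jade, blue — 4 elements.

4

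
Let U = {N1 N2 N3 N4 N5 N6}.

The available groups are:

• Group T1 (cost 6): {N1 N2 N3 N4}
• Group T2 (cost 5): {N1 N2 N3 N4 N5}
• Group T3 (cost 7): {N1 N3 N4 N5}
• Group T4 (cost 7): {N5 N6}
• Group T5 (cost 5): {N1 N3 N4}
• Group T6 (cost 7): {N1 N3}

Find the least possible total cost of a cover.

T2, T4 together cover every element (T2 ∪ T4 = {N1, N2, N3, N4, N5, N6}); total cost 5 + 7 = 12.
No covering selection has total cost below 12.

12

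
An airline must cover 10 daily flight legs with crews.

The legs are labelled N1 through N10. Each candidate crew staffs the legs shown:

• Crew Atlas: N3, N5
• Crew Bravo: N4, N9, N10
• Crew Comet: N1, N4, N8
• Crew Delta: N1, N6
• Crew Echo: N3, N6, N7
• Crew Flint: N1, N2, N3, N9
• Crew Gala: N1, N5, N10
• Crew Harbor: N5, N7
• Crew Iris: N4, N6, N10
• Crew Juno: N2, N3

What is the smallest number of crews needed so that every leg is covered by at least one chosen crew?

4

Comet and Flint and Harbor and Iris together: Comet ∪ Flint ∪ Harbor ∪ Iris = {N1, N2, N3, N4, N5, N6, N7, N8, N9, N10} — every leg is covered.
Only Comet contains N8, so Comet is forced; the remaining 7 legs need at least 3 more crews (each remaining crew adds at most 3) — so at least 4 crews are needed, and 4 is optimal.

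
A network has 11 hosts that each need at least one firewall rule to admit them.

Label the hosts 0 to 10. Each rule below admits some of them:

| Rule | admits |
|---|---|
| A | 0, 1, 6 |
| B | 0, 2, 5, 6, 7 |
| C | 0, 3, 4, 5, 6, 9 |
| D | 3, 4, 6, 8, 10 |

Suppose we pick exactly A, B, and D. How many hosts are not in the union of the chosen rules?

1

Union of A, B, D = {0, 1, 2, 3, 4, 5, 6, 7, 8, 10}.
Not covered: 9 — 1 host.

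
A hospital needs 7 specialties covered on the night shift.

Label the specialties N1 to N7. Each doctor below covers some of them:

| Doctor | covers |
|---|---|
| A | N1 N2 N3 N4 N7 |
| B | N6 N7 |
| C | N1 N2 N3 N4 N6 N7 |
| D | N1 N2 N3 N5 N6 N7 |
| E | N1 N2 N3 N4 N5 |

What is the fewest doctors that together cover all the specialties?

2

A and D together: A ∪ D = {N1, N2, N3, N4, N5, N6, N7} — every specialty is covered.
No single doctor has all 7 specialties (the largest, C, has 6), so 2 is optimal.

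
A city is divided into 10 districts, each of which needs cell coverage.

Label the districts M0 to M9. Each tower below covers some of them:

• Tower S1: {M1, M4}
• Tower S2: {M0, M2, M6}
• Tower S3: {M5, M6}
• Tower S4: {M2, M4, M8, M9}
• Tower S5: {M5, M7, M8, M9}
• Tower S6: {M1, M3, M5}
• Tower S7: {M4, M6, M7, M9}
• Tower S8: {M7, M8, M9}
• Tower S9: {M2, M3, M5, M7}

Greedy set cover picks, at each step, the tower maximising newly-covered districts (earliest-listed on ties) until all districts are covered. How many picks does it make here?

Greedy: pick S4 (covers 4 new) → pick S6 (covers 3 new) → pick S2 (covers 2 new) → pick S5 (covers 1 new). Total picks: 4.

4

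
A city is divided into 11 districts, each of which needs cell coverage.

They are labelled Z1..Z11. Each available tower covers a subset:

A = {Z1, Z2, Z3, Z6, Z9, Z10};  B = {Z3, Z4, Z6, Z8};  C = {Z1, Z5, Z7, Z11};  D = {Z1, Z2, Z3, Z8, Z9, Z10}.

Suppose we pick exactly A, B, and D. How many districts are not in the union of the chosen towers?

Union of A, B, D = {Z1, Z2, Z3, Z4, Z6, Z8, Z9, Z10}.
Not covered: Z5, Z7, Z11 — 3 districts.

3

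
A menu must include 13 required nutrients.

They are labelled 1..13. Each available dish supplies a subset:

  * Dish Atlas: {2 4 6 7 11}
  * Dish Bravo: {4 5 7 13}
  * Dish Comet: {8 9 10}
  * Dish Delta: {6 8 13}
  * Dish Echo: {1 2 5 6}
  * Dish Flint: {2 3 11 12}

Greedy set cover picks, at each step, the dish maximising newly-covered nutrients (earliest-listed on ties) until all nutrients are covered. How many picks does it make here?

Greedy: pick Atlas (covers 5 new) → pick Comet (covers 3 new) → pick Bravo (covers 2 new) → pick Flint (covers 2 new) → pick Echo (covers 1 new). Total picks: 5.
(The true minimum cover uses only 4 dishes, so greedy is not optimal here.)

5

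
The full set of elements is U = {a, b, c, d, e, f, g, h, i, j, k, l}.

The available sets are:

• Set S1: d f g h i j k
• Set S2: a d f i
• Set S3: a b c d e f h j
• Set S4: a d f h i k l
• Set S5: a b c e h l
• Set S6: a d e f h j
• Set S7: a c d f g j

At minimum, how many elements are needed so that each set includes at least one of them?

2

The 2 elements {f, h} hit every set.
No single element lies in every set, so at least 2 are needed and 2 is optimal.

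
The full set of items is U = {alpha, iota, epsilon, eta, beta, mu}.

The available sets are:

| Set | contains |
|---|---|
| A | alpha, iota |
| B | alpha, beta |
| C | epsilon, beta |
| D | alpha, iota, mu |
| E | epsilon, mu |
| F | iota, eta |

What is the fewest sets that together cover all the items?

3

B, E, and F cover everything between them: the union {alpha, iota, epsilon, eta, beta, mu} is all of U.
Only F contains eta, so F is forced; the remaining 4 items need at least 2 more sets (each remaining set adds at most 2) — so at least 3 sets are needed, and 3 is optimal.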